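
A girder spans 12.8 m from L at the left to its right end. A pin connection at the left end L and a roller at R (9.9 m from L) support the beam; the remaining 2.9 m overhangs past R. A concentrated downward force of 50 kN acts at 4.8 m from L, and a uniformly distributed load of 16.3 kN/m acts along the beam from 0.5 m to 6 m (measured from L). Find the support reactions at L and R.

Resultant of the distributed load: 16.3 × 5.5 = 89.65 kN at 3.25 m from L.
ΣM about L: R_y·9.9 − 50·4.8 − (16.3·5.5)·3.25 = 0 → R_y = 531.3625/9.9 = 53.673 ≈ 53.67 kN.
ΣF_y = 0: L_y + 53.673 − 50 − 16.3·5.5 = 0 → L_y = 85.98 kN.
ΣF_x = 0: no horizontal applied forces, so L_x = 0.

L_x = 0, L_y = 85.98 kN, R_y = 53.67 kN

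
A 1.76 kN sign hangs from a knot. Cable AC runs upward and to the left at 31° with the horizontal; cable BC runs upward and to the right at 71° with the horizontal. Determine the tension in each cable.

ΣF_x = 0: −T_AC·cos31° + T_BC·cos71° = 0 → T_BC = 2.63284·T_AC.
ΣF_y = 0: T_AC·sin31° + T_BC·sin71° = 1.76.
Substitute: T_AC·(0.515038 + 2.63284·0.945519) = 1.76 → T_AC = 0.5858 kN.
Then T_BC = 2.63284 × 0.5858 = 1.542 kN.

T_AC = 0.5858 kN, T_BC = 1.542 kN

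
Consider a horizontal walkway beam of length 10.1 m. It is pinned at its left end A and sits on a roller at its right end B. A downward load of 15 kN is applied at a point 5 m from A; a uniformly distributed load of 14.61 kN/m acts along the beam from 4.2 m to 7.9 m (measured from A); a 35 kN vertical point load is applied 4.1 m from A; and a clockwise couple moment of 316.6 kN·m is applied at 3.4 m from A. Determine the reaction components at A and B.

Resultant of the distributed load: 14.61 × 3.7 = 54.057 kN at 6.05 m from A.
ΣM about A: B_y·10.1 − 15·5 − (14.61·3.7)·6.05 − 35·4.1 − 316.6 = 0 → B_y = 862.14485/10.1 = 85.3609 ≈ 85.36 kN.
ΣF_y = 0: A_y + 85.3609 − 15 − 14.61·3.7 − 35 = 0 → A_y = 18.70 kN.
ΣF_x = 0: no horizontal applied forces, so A_x = 0.

A_x = 0, A_y = 18.70 kN, B_y = 85.36 kN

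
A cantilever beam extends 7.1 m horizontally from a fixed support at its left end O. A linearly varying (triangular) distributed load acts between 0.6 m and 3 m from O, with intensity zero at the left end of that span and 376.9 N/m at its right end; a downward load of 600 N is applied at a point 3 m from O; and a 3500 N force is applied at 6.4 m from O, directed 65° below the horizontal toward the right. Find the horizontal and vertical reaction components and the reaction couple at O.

Resultant of the triangular load: ½ × 376.9 × 2.4 = 452.28 N, acting at 2.2 m from O (one-third of the span from the peak).
ΣF_x = 0: O_x + 3500·cos65° = 0 → O_x = -1479 N.
ΣF_y = 0: O_y − ½·376.9·2.4 − 600 − 3500·sin65° = 0 → O_y = 4224 N.
ΣM about O: M_O − (½·376.9·2.4)·2.2 − 600·3 − 3500·sin65°·6.4 = 0 → M_O = 23100 N·m.

O_x = -1479 N, O_y = 4224 N, M_O = 23100 N·m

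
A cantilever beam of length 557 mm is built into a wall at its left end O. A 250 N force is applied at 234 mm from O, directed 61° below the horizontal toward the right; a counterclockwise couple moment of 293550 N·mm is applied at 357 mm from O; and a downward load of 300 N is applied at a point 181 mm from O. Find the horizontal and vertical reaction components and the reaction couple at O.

ΣF_x = 0: O_x + 250·cos61° = 0 → O_x = -121.2 N.
ΣF_y = 0: O_y − 250·sin61° − 300 = 0 → O_y = 518.7 N.
ΣM about O: M_O − 250·sin61°·234 + 293550 − 300·181 = 0 → M_O = -188100 N·mm.

O_x = -121.2 N, O_y = 518.7 N, M_O = -188100 N·mm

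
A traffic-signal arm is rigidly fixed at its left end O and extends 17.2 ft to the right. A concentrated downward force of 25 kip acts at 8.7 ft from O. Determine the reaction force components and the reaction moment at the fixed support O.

ΣF_x = 0: O_x = 0.
ΣF_y = 0: O_y − 25 = 0 → O_y = 25.00 kip.
ΣM about O: M_O − 25·8.7 = 0 → M_O = 217.5 kip·ft.

O_x = 0, O_y = 25.00 kip, M_O = 217.5 kip·ft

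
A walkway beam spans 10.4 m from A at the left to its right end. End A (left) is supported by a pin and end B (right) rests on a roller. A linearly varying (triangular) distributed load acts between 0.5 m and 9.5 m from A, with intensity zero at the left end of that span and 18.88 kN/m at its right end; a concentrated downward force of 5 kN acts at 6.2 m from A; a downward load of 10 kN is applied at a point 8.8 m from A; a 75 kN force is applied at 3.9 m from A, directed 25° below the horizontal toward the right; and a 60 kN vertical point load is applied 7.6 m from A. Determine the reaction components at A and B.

Resultant of the triangular load: ½ × 18.88 × 9 = 84.96 kN, acting at 6.5 m from A (one-third of the span from the peak).
Moments about A: B_y·10.4 − (½·18.88·9)·6.5 − 5·6.2 − 10·8.8 − 75·sin25°·3.9 − 60·7.6 = 0 → B_y = 1250.86/10.4 = 120.275 ≈ 120.3 kN.
ΣF_y = 0: A_y + 120.275 − ½·18.88·9 − 5 − 10 − 75·sin25° − 60 = 0 → A_y = 71.38 kN.
ΣF_x = 0: A_x + 75·cos25° = 0 → A_x = -67.97 kN.

A_x = -67.97 kN, A_y = 71.38 kN, B_y = 120.3 kN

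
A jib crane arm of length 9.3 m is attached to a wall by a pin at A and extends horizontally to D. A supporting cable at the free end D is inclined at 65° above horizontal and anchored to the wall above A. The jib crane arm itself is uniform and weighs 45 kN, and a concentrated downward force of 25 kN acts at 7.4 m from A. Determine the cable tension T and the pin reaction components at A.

T = 46.77 kN, A_x = 19.77 kN, A_y = 27.61 kN

ΣM about A: T·sin65°·9.3 − 45·4.65 − 25·7.4 = 0 → T = 394.25/(9.3·0.906308) = 46.7749 ≈ 46.77 kN.
ΣF_x = 0: A_x − T·cos65° = 0 → A_x = 46.7749 × 0.422618 = 19.77 kN.
ΣF_y = 0: A_y + T·sin65° − 45 − 25 = 0 → A_y = 70 − 46.7749 × 0.906308 = 27.61 kN.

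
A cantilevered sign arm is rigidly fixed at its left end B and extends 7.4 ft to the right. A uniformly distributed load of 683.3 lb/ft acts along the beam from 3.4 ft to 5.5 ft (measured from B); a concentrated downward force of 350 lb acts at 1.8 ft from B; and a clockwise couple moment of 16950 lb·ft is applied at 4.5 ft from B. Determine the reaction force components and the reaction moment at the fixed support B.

B_x = 0, B_y = 1785 lb, M_B = 23970 lb·ft

Resultant of the distributed load: 683.3 × 2.1 = 1434.93 lb at 4.45 ft from B.
ΣF_x = 0: B_x = 0.
ΣF_y = 0: B_y − 683.3·2.1 − 350 = 0 → B_y = 1785 lb.
ΣM about B: M_B − (683.3·2.1)·4.45 − 350·1.8 − 16950 = 0 → M_B = 23970 lb·ft.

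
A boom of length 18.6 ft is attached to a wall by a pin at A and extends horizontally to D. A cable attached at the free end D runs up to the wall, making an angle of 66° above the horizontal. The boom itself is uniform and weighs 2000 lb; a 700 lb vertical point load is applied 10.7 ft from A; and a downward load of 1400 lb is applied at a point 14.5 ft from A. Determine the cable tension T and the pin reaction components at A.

T = 2730 lb, A_x = 1110 lb, A_y = 1606 lb

ΣM about A: T·sin66°·18.6 − 2000·9.3 − 700·10.7 − 1400·14.5 = 0 → T = 46390/(18.6·0.913545) = 2730.12 ≈ 2730 lb.
ΣF_x = 0: A_x − T·cos66° = 0 → A_x = 2730.12 × 0.406737 = 1110 lb.
ΣF_y = 0: A_y + T·sin66° − 2000 − 700 − 1400 = 0 → A_y = 4100 − 2730.12 × 0.913545 = 1606 lb.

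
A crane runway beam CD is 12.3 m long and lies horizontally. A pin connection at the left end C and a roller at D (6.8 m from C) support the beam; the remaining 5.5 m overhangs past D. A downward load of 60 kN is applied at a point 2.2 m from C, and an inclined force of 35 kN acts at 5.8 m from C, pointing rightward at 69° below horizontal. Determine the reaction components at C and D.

ΣM about C: D_y·6.8 − 60·2.2 − 35·sin69°·5.8 = 0 → D_y = 321.517/6.8 = 47.2819 ≈ 47.28 kN.
ΣF_y = 0: C_y + 47.2819 − 60 − 35·sin69° = 0 → C_y = 45.39 kN.
ΣF_x = 0: C_x + 35·cos69° = 0 → C_x = -12.54 kN.

C_x = -12.54 kN, C_y = 45.39 kN, D_y = 47.28 kN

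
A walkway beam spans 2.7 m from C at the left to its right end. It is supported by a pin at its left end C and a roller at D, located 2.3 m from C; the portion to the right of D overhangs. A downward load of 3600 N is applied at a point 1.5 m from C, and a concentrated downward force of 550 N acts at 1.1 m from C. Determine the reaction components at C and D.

Moments about C: D_y·2.3 − 3600·1.5 − 550·1.1 = 0 → D_y = 6005/2.3 = 2610.87 ≈ 2611 N.
ΣF_y = 0: C_y + 2610.87 − 3600 − 550 = 0 → C_y = 1539 N.
ΣF_x = 0: no horizontal applied forces, so C_x = 0.

C_x = 0, C_y = 1539 N, D_y = 2611 N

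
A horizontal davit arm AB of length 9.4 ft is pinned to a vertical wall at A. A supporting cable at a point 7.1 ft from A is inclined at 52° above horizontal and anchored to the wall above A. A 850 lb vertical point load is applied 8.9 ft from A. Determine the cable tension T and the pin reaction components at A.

T = 1352 lb, A_x = 832.5 lb, A_y = -215.5 lb

ΣM about A: T·sin52°·7.1 − 850·8.9 = 0 → T = 7565/(7.1·0.788011) = 1352.13 ≈ 1352 lb.
ΣF_x = 0: A_x − T·cos52° = 0 → A_x = 1352.13 × 0.615661 = 832.5 lb.
ΣF_y = 0: A_y + T·sin52° − 850 = 0 → A_y = 850 − 1352.13 × 0.788011 = -215.5 lb.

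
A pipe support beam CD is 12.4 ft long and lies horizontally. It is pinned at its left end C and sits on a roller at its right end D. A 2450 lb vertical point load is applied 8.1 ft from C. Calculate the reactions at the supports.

Taking moments about C: D_y·12.4 − 2450·8.1 = 0 → D_y = 19845/12.4 = 1600.4 ≈ 1600 lb.
ΣF_y = 0: C_y + 1600.4 − 2450 = 0 → C_y = 849.6 lb.
ΣF_x = 0: no horizontal applied forces, so C_x = 0.

C_x = 0, C_y = 849.6 lb, D_y = 1600 lb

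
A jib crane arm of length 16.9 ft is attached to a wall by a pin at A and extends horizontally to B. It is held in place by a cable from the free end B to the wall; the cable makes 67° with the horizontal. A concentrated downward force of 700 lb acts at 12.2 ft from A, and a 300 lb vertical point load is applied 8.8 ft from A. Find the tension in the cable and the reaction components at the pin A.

ΣM about A: T·sin67°·16.9 − 700·12.2 − 300·8.8 = 0 → T = 11180/(16.9·0.920505) = 718.669 ≈ 718.7 lb.
ΣF_x = 0: A_x − T·cos67° = 0 → A_x = 718.669 × 0.390731 = 280.8 lb.
ΣF_y = 0: A_y + T·sin67° − 700 − 300 = 0 → A_y = 1000 − 718.669 × 0.920505 = 338.5 lb.

T = 718.7 lb, A_x = 280.8 lb, A_y = 338.5 lb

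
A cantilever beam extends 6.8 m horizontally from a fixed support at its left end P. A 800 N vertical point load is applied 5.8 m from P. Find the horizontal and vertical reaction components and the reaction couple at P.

ΣF_x = 0: P_x = 0.
ΣF_y = 0: P_y − 800 = 0 → P_y = 800.0 N.
ΣM about P: M_P − 800·5.8 = 0 → M_P = 4640 N·m.

P_x = 0, P_y = 800.0 N, M_P = 4640 N·m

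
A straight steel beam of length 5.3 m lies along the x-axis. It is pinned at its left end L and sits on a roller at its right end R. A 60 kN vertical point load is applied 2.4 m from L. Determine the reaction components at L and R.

L_x = 0, L_y = 32.83 kN, R_y = 27.17 kN

Taking moments about L: R_y·5.3 − 60·2.4 = 0 → R_y = 144/5.3 = 27.1698 ≈ 27.17 kN.
ΣF_y = 0: L_y + 27.1698 − 60 = 0 → L_y = 32.83 kN.
ΣF_x = 0: no horizontal applied forces, so L_x = 0.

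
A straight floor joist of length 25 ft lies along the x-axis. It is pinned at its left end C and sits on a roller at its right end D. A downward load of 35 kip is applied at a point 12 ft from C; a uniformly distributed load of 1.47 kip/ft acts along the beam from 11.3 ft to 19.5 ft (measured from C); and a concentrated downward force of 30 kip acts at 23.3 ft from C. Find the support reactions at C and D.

C_x = 0, C_y = 24.87 kip, D_y = 52.19 kip

Resultant of the distributed load: 1.47 × 8.2 = 12.054 kip at 15.4 ft from C.
Moments about C: D_y·25 − 35·12 − (1.47·8.2)·15.4 − 30·23.3 = 0 → D_y = 1304.6316/25 = 52.1853 ≈ 52.19 kip.
ΣF_y = 0: C_y + 52.1853 − 35 − 1.47·8.2 − 30 = 0 → C_y = 24.87 kip.
ΣF_x = 0: no horizontal applied forces, so C_x = 0.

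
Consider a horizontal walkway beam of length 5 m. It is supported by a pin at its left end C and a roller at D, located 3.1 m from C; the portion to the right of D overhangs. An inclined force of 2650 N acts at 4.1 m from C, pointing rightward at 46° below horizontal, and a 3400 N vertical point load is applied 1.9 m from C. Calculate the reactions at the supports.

C_x = -1841 N, C_y = 701.2 N, D_y = 4605 N

Moments about C: D_y·3.1 − 2650·sin46°·4.1 − 3400·1.9 = 0 → D_y = 14275.6/3.1 = 4605.03 ≈ 4605 N.
ΣF_y = 0: C_y + 4605.03 − 2650·sin46° − 3400 = 0 → C_y = 701.2 N.
ΣF_x = 0: C_x + 2650·cos46° = 0 → C_x = -1841 N.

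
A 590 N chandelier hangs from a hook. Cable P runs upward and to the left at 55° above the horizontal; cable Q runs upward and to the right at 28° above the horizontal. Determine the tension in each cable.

T_P = 524.9 N, T_Q = 341.0 N

ΣF_x = 0: −T_P·cos55° + T_Q·cos28° = 0 → T_Q = 0.649615·T_P.
ΣF_y = 0: T_P·sin55° + T_Q·sin28° = 590.
Substitute: T_P·(0.819152 + 0.649615·0.469472) = 590 → T_P = 524.851 ≈ 524.9 N.
Then T_Q = 0.649615 × 524.851 = 341.0 N.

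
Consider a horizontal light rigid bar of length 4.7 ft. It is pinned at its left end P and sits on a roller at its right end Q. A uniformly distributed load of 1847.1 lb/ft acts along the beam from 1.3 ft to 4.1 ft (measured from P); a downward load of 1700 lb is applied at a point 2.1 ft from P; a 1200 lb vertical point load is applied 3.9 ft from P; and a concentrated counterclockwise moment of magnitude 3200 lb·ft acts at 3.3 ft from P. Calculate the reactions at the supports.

P_x = 0, P_y = 4026 lb, Q_y = 4046 lb

Resultant of the distributed load: 1847.1 × 2.8 = 5171.88 lb at 2.7 ft from P.
ΣM about P: Q_y·4.7 − (1847.1·2.8)·2.7 − 1700·2.1 − 1200·3.9 + 3200 = 0 → Q_y = 19014.076/4.7 = 4045.55 ≈ 4046 lb.
ΣF_y = 0: P_y + 4045.55 − 1847.1·2.8 − 1700 − 1200 = 0 → P_y = 4026 lb.
ΣF_x = 0: no horizontal applied forces, so P_x = 0.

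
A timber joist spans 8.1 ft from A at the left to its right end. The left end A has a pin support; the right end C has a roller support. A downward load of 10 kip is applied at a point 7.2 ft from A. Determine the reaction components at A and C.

A_x = 0, A_y = 1.111 kip, C_y = 8.889 kip

Moments about A: C_y·8.1 − 10·7.2 = 0 → C_y = 72/8.1 = 8.88889 ≈ 8.889 kip.
ΣF_y = 0: A_y + 8.88889 − 10 = 0 → A_y = 1.111 kip.
ΣF_x = 0: no horizontal applied forces, so A_x = 0.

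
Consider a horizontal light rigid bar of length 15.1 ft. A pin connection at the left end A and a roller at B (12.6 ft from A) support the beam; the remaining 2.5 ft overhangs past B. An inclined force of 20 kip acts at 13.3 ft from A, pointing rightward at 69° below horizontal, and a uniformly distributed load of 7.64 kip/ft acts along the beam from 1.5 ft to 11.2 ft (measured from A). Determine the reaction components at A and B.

A_x = -7.167 kip, A_y = 35.72 kip, B_y = 57.06 kip

Resultant of the distributed load: 7.64 × 9.7 = 74.108 kip at 6.35 ft from A.
Moments about A: B_y·12.6 − 20·sin69°·13.3 − (7.64·9.7)·6.35 = 0 → B_y = 718.918/12.6 = 57.057 ≈ 57.06 kip.
ΣF_y = 0: A_y + 57.057 − 20·sin69° − 7.64·9.7 = 0 → A_y = 35.72 kip.
ΣF_x = 0: A_x + 20·cos69° = 0 → A_x = -7.167 kip.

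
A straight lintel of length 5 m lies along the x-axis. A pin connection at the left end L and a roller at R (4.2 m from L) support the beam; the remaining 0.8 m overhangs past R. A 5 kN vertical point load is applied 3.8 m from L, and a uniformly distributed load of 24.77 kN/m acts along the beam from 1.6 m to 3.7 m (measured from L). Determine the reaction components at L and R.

Resultant of the distributed load: 24.77 × 2.1 = 52.017 kN at 2.65 m from L.
ΣM about L: R_y·4.2 − 5·3.8 − (24.77·2.1)·2.65 = 0 → R_y = 156.84505/4.2 = 37.3441 ≈ 37.34 kN.
ΣF_y = 0: L_y + 37.3441 − 5 − 24.77·2.1 = 0 → L_y = 19.67 kN.
ΣF_x = 0: no horizontal applied forces, so L_x = 0.

L_x = 0, L_y = 19.67 kN, R_y = 37.34 kN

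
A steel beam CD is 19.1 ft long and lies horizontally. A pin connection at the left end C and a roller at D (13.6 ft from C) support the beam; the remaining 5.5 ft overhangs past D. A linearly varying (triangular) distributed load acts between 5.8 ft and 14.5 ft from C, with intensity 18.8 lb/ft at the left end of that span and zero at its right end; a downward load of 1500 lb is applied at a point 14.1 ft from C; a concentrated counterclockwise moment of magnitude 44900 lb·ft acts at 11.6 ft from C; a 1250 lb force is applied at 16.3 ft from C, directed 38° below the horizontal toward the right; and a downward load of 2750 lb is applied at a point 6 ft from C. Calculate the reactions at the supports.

C_x = -985.0 lb, C_y = 4660 lb, D_y = 441.6 lb

Resultant of the triangular load: ½ × 18.8 × 8.7 = 81.78 lb, acting at 8.7 ft from C (one-third of the span from the peak).
Moments about C: D_y·13.6 − (½·18.8·8.7)·8.7 − 1500·14.1 + 44900 − 1250·sin38°·16.3 − 2750·6 = 0 → D_y = 6005.59/13.6 = 441.588 ≈ 441.6 lb.
ΣF_y = 0: C_y + 441.588 − ½·18.8·8.7 − 1500 − 1250·sin38° − 2750 = 0 → C_y = 4660 lb.
ΣF_x = 0: C_x + 1250·cos38° = 0 → C_x = -985.0 lb.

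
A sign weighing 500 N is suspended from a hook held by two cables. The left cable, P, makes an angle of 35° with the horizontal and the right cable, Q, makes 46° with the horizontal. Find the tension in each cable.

ΣF_x = 0: −T_P·cos35° + T_Q·cos46° = 0 → T_Q = 1.17922·T_P.
ΣF_y = 0: T_P·sin35° + T_Q·sin46° = 500.
Substitute: T_P·(0.573576 + 1.17922·0.71934) = 500 → T_P = 351.658 ≈ 351.7 N.
Then T_Q = 1.17922 × 351.658 = 414.7 N.

T_P = 351.7 N, T_Q = 414.7 N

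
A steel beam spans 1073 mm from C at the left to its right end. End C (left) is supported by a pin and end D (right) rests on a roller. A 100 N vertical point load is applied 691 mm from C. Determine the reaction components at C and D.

Taking moments about C: D_y·1073 − 100·691 = 0 → D_y = 69100/1073 = 64.3989 ≈ 64.40 N.
ΣF_y = 0: C_y + 64.3989 − 100 = 0 → C_y = 35.60 N.
ΣF_x = 0: no horizontal applied forces, so C_x = 0.

C_x = 0, C_y = 35.60 N, D_y = 64.40 N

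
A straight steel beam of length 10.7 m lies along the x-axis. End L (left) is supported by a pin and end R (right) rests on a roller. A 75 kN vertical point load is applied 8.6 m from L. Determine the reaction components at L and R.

Moments about L: R_y·10.7 − 75·8.6 = 0 → R_y = 645/10.7 = 60.2804 ≈ 60.28 kN.
ΣF_y = 0: L_y + 60.2804 − 75 = 0 → L_y = 14.72 kN.
ΣF_x = 0: no horizontal applied forces, so L_x = 0.

L_x = 0, L_y = 14.72 kN, R_y = 60.28 kN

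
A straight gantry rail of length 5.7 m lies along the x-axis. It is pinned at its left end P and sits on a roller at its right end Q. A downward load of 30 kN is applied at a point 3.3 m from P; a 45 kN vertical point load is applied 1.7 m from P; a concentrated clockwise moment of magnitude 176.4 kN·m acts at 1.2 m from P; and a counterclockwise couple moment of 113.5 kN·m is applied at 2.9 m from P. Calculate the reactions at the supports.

Taking moments about P: Q_y·5.7 − 30·3.3 − 45·1.7 − 176.4 + 113.5 = 0 → Q_y = 238.4/5.7 = 41.8246 ≈ 41.82 kN.
ΣF_y = 0: P_y + 41.8246 − 30 − 45 = 0 → P_y = 33.18 kN.
ΣF_x = 0: no horizontal applied forces, so P_x = 0.

P_x = 0, P_y = 33.18 kN, Q_y = 41.82 kN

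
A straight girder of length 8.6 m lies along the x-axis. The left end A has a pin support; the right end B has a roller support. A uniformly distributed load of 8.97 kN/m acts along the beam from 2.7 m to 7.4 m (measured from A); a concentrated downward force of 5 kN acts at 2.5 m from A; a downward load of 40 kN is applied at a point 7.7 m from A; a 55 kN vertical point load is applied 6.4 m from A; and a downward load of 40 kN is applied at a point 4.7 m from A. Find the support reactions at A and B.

A_x = 0, A_y = 57.34 kN, B_y = 124.8 kN

Resultant of the distributed load: 8.97 × 4.7 = 42.159 kN at 5.05 m from A.
Moments about A: B_y·8.6 − (8.97·4.7)·5.05 − 5·2.5 − 40·7.7 − 55·6.4 − 40·4.7 = 0 → B_y = 1073.40295/8.6 = 124.814 ≈ 124.8 kN.
ΣF_y = 0: A_y + 124.814 − 8.97·4.7 − 5 − 40 − 55 − 40 = 0 → A_y = 57.34 kN.
ΣF_x = 0: no horizontal applied forces, so A_x = 0.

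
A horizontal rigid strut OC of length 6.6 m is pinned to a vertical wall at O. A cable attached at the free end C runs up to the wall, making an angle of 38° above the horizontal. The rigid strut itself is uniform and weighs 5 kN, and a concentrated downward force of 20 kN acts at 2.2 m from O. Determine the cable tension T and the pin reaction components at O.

ΣM about O: T·sin38°·6.6 − 5·3.3 − 20·2.2 = 0 → T = 60.5/(6.6·0.615661) = 14.8891 ≈ 14.89 kN.
ΣF_x = 0: O_x − T·cos38° = 0 → O_x = 14.8891 × 0.788011 = 11.73 kN.
ΣF_y = 0: O_y + T·sin38° − 5 − 20 = 0 → O_y = 25 − 14.8891 × 0.615661 = 15.83 kN.

T = 14.89 kN, O_x = 11.73 kN, O_y = 15.83 kN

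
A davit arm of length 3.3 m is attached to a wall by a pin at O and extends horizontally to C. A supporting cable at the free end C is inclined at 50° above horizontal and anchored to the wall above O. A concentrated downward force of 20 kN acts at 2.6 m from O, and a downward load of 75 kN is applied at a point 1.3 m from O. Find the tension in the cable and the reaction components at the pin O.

ΣM about O: T·sin50°·3.3 − 20·2.6 − 75·1.3 = 0 → T = 149.5/(3.3·0.766044) = 59.1389 ≈ 59.14 kN.
ΣF_x = 0: O_x − T·cos50° = 0 → O_x = 59.1389 × 0.642788 = 38.01 kN.
ΣF_y = 0: O_y + T·sin50° − 20 − 75 = 0 → O_y = 95 − 59.1389 × 0.766044 = 49.70 kN.

T = 59.14 kN, O_x = 38.01 kN, O_y = 49.70 kN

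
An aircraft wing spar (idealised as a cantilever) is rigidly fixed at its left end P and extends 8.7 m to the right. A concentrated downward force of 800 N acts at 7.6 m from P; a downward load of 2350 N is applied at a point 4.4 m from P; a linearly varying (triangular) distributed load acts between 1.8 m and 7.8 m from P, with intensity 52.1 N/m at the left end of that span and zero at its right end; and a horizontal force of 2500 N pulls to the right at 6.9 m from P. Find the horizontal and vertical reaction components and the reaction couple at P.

P_x = -2500 N, P_y = 3306 N, M_P = 17010 N·m

Resultant of the triangular load: ½ × 52.1 × 6 = 156.3 N, acting at 3.8 m from P (one-third of the span from the peak).
ΣF_x = 0: P_x + 2500 = 0 → P_x = -2500 N.
ΣF_y = 0: P_y − 800 − 2350 − ½·52.1·6 = 0 → P_y = 3306 N.
ΣM about P: M_P − 800·7.6 − 2350·4.4 − (½·52.1·6)·3.8 = 0 → M_P = 17010 N·m.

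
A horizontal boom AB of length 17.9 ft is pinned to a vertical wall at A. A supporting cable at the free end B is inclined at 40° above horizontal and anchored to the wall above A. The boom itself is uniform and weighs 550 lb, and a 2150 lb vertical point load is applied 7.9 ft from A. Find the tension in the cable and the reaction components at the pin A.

T = 1904 lb, A_x = 1459 lb, A_y = 1476 lb

ΣM about A: T·sin40°·17.9 − 550·8.95 − 2150·7.9 = 0 → T = 21907.5/(17.9·0.642788) = 1904.02 ≈ 1904 lb.
ΣF_x = 0: A_x − T·cos40° = 0 → A_x = 1904.02 × 0.766044 = 1459 lb.
ΣF_y = 0: A_y + T·sin40° − 550 − 2150 = 0 → A_y = 2700 − 1904.02 × 0.642788 = 1476 lb.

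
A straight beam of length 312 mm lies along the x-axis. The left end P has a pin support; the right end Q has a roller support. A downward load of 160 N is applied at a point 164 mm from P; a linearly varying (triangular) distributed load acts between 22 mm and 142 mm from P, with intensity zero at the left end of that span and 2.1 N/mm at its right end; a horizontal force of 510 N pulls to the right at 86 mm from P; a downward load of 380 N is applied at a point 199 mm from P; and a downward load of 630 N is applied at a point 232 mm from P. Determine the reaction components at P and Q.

P_x = -510.0 N, P_y = 459.9 N, Q_y = 836.1 N

Resultant of the triangular load: ½ × 2.1 × 120 = 126 N, acting at 102 mm from P (one-third of the span from the peak).
Taking moments about P: Q_y·312 − 160·164 − (½·2.1·120)·102 − 380·199 − 630·232 = 0 → Q_y = 260872/312 = 836.128 ≈ 836.1 N.
ΣF_y = 0: P_y + 836.128 − 160 − ½·2.1·120 − 380 − 630 = 0 → P_y = 459.9 N.
ΣF_x = 0: P_x + 510 = 0 → P_x = -510.0 N.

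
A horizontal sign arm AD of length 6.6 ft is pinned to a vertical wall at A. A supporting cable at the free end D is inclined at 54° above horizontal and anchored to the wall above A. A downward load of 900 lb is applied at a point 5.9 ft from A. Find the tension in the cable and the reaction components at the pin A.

T = 994.5 lb, A_x = 584.5 lb, A_y = 95.45 lb

ΣM about A: T·sin54°·6.6 − 900·5.9 = 0 → T = 5310/(6.6·0.809017) = 994.473 ≈ 994.5 lb.
ΣF_x = 0: A_x − T·cos54° = 0 → A_x = 994.473 × 0.587785 = 584.5 lb.
ΣF_y = 0: A_y + T·sin54° − 900 = 0 → A_y = 900 − 994.473 × 0.809017 = 95.45 lb.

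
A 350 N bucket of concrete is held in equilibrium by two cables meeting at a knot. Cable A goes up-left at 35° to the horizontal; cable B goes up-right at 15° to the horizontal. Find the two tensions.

ΣF_x = 0: −T_A·cos35° + T_B·cos15° = 0 → T_B = 0.848049·T_A.
ΣF_y = 0: T_A·sin35° + T_B·sin15° = 350.
Substitute: T_A·(0.573576 + 0.848049·0.258819) = 350 → T_A = 441.325 ≈ 441.3 N.
Then T_B = 0.848049 × 441.325 = 374.3 N.

T_A = 441.3 N, T_B = 374.3 N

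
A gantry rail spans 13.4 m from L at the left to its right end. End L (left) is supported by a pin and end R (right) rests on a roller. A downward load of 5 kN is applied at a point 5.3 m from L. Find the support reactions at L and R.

L_x = 0, L_y = 3.022 kN, R_y = 1.978 kN

Taking moments about L: R_y·13.4 − 5·5.3 = 0 → R_y = 26.5/13.4 = 1.97761 ≈ 1.978 kN.
ΣF_y = 0: L_y + 1.97761 − 5 = 0 → L_y = 3.022 kN.
ΣF_x = 0: no horizontal applied forces, so L_x = 0.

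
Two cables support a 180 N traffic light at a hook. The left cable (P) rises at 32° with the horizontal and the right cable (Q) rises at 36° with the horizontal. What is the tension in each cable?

ΣF_x = 0: −T_P·cos32° + T_Q·cos36° = 0 → T_Q = 1.04825·T_P.
ΣF_y = 0: T_P·sin32° + T_Q·sin36° = 180.
Substitute: T_P·(0.529919 + 1.04825·0.587785) = 180 → T_P = 157.059 ≈ 157.1 N.
Then T_Q = 1.04825 × 157.059 = 164.6 N.

T_P = 157.1 N, T_Q = 164.6 N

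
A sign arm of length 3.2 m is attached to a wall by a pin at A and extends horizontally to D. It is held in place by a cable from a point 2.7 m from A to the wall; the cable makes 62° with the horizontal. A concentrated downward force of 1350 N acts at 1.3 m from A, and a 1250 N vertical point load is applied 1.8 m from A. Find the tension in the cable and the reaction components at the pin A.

T = 1680 N, A_x = 788.7 N, A_y = 1117 N

ΣM about A: T·sin62°·2.7 − 1350·1.3 − 1250·1.8 = 0 → T = 4005/(2.7·0.882948) = 1679.98 ≈ 1680 N.
ΣF_x = 0: A_x − T·cos62° = 0 → A_x = 1679.98 × 0.469472 = 788.7 N.
ΣF_y = 0: A_y + T·sin62° − 1350 − 1250 = 0 → A_y = 2600 − 1679.98 × 0.882948 = 1117 N.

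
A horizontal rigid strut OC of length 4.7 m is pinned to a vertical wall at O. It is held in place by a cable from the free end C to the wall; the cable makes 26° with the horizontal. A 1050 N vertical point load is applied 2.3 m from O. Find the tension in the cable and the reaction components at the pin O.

ΣM about O: T·sin26°·4.7 − 1050·2.3 = 0 → T = 2415/(4.7·0.438371) = 1172.13 ≈ 1172 N.
ΣF_x = 0: O_x − T·cos26° = 0 → O_x = 1172.13 × 0.898794 = 1054 N.
ΣF_y = 0: O_y + T·sin26° − 1050 = 0 → O_y = 1050 − 1172.13 × 0.438371 = 536.2 N.

T = 1172 N, O_x = 1054 N, O_y = 536.2 N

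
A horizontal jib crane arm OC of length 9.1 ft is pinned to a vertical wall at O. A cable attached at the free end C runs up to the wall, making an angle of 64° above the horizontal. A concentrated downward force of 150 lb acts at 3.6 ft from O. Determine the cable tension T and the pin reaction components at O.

ΣM about O: T·sin64°·9.1 − 150·3.6 = 0 → T = 540/(9.1·0.898794) = 66.0225 ≈ 66.02 lb.
ΣF_x = 0: O_x − T·cos64° = 0 → O_x = 66.0225 × 0.438371 = 28.94 lb.
ΣF_y = 0: O_y + T·sin64° − 150 = 0 → O_y = 150 − 66.0225 × 0.898794 = 90.66 lb.

T = 66.02 lb, O_x = 28.94 lb, O_y = 90.66 lb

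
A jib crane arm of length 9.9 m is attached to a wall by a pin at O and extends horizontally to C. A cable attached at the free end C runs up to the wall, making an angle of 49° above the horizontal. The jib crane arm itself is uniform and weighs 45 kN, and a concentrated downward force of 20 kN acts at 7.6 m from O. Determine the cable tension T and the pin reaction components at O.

ΣM about O: T·sin49°·9.9 − 45·4.95 − 20·7.6 = 0 → T = 374.75/(9.9·0.75471) = 50.1564 ≈ 50.16 kN.
ΣF_x = 0: O_x − T·cos49° = 0 → O_x = 50.1564 × 0.656059 = 32.91 kN.
ΣF_y = 0: O_y + T·sin49° − 45 − 20 = 0 → O_y = 65 − 50.1564 × 0.75471 = 27.15 kN.

T = 50.16 kN, O_x = 32.91 kN, O_y = 27.15 kN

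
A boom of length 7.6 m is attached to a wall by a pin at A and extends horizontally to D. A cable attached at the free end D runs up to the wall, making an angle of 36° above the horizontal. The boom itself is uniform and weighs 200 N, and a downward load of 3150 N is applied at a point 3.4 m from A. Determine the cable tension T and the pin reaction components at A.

ΣM about A: T·sin36°·7.6 − 200·3.8 − 3150·3.4 = 0 → T = 11470/(7.6·0.587785) = 2567.62 ≈ 2568 N.
ΣF_x = 0: A_x − T·cos36° = 0 → A_x = 2567.62 × 0.809017 = 2077 N.
ΣF_y = 0: A_y + T·sin36° − 200 − 3150 = 0 → A_y = 3350 − 2567.62 × 0.587785 = 1841 N.

T = 2568 N, A_x = 2077 N, A_y = 1841 N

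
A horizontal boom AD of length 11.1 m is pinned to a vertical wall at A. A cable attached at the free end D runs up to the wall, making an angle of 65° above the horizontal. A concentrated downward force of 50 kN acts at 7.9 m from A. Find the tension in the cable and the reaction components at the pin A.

ΣM about A: T·sin65°·11.1 − 50·7.9 = 0 → T = 395/(11.1·0.906308) = 39.2643 ≈ 39.26 kN.
ΣF_x = 0: A_x − T·cos65° = 0 → A_x = 39.2643 × 0.422618 = 16.59 kN.
ΣF_y = 0: A_y + T·sin65° − 50 = 0 → A_y = 50 − 39.2643 × 0.906308 = 14.41 kN.

T = 39.26 kN, A_x = 16.59 kN, A_y = 14.41 kN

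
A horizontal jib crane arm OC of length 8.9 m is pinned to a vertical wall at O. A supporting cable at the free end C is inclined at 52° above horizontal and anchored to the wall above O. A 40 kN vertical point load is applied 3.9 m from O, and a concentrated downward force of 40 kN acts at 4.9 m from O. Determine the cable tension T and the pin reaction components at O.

T = 50.19 kN, O_x = 30.90 kN, O_y = 40.45 kN

ΣM about O: T·sin52°·8.9 − 40·3.9 − 40·4.9 = 0 → T = 352/(8.9·0.788011) = 50.1904 ≈ 50.19 kN.
ΣF_x = 0: O_x − T·cos52° = 0 → O_x = 50.1904 × 0.615661 = 30.90 kN.
ΣF_y = 0: O_y + T·sin52° − 40 − 40 = 0 → O_y = 80 − 50.1904 × 0.788011 = 40.45 kN.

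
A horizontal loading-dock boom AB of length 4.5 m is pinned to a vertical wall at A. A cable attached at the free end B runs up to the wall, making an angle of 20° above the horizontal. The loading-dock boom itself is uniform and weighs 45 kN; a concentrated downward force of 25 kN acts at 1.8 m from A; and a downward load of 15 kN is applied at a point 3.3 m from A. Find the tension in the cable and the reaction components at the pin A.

ΣM about A: T·sin20°·4.5 − 45·2.25 − 25·1.8 − 15·3.3 = 0 → T = 195.75/(4.5·0.34202) = 127.186 ≈ 127.2 kN.
ΣF_x = 0: A_x − T·cos20° = 0 → A_x = 127.186 × 0.939693 = 119.5 kN.
ΣF_y = 0: A_y + T·sin20° − 45 − 25 − 15 = 0 → A_y = 85 − 127.186 × 0.34202 = 41.50 kN.

T = 127.2 kN, A_x = 119.5 kN, A_y = 41.50 kN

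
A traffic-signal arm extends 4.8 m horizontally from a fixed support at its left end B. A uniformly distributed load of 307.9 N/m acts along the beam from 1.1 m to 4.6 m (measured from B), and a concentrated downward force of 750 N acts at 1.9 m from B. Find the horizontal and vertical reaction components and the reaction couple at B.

B_x = 0, B_y = 1828 N, M_B = 4496 N·m

Resultant of the distributed load: 307.9 × 3.5 = 1077.65 N at 2.85 m from B.
ΣF_x = 0: B_x = 0.
ΣF_y = 0: B_y − 307.9·3.5 − 750 = 0 → B_y = 1828 N.
ΣM about B: M_B − (307.9·3.5)·2.85 − 750·1.9 = 0 → M_B = 4496 N·m.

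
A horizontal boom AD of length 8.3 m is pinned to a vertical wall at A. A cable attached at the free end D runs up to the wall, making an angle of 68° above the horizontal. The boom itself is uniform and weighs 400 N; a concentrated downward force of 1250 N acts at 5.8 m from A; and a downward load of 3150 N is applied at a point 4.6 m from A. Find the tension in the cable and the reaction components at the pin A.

T = 3041 N, A_x = 1139 N, A_y = 1981 N

ΣM about A: T·sin68°·8.3 − 400·4.15 − 1250·5.8 − 3150·4.6 = 0 → T = 23400/(8.3·0.927184) = 3040.69 ≈ 3041 N.
ΣF_x = 0: A_x − T·cos68° = 0 → A_x = 3040.69 × 0.374607 = 1139 N.
ΣF_y = 0: A_y + T·sin68° − 400 − 1250 − 3150 = 0 → A_y = 4800 − 3040.69 × 0.927184 = 1981 N.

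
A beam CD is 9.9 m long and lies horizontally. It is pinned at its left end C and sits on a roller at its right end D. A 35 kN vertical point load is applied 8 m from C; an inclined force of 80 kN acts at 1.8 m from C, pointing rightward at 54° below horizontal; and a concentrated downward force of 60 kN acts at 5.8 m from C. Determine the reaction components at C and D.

ΣM about C: D_y·9.9 − 35·8 − 80·sin54°·1.8 − 60·5.8 = 0 → D_y = 744.498/9.9 = 75.2018 ≈ 75.20 kN.
ΣF_y = 0: C_y + 75.2018 − 35 − 80·sin54° − 60 = 0 → C_y = 84.52 kN.
ΣF_x = 0: C_x + 80·cos54° = 0 → C_x = -47.02 kN.

C_x = -47.02 kN, C_y = 84.52 kN, D_y = 75.20 kN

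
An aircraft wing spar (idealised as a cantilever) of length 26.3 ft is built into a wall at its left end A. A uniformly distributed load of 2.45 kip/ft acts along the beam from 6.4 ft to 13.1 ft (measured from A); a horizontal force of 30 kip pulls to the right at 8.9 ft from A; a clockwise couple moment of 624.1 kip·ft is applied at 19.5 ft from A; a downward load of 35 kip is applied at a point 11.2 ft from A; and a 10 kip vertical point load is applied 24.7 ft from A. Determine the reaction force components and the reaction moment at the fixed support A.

Resultant of the distributed load: 2.45 × 6.7 = 16.415 kip at 9.75 ft from A.
ΣF_x = 0: A_x + 30 = 0 → A_x = -30.00 kip.
ΣF_y = 0: A_y − 2.45·6.7 − 35 − 10 = 0 → A_y = 61.41 kip.
ΣM about A: M_A − (2.45·6.7)·9.75 − 624.1 − 35·11.2 − 10·24.7 = 0 → M_A = 1423 kip·ft.

A_x = -30.00 kip, A_y = 61.41 kip, M_A = 1423 kip·ft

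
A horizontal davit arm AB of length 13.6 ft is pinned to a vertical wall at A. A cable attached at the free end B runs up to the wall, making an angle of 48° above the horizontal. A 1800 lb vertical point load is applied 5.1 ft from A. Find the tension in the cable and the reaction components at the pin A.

ΣM about A: T·sin48°·13.6 − 1800·5.1 = 0 → T = 9180/(13.6·0.743145) = 908.302 ≈ 908.3 lb.
ΣF_x = 0: A_x − T·cos48° = 0 → A_x = 908.302 × 0.669131 = 607.8 lb.
ΣF_y = 0: A_y + T·sin48° − 1800 = 0 → A_y = 1800 − 908.302 × 0.743145 = 1125 lb.

T = 908.3 lb, A_x = 607.8 lb, A_y = 1125 lb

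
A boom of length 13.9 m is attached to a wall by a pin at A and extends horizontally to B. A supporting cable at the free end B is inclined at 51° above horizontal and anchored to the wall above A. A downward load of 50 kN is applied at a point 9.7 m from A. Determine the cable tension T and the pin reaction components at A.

T = 44.90 kN, A_x = 28.26 kN, A_y = 15.11 kN

ΣM about A: T·sin51°·13.9 − 50·9.7 = 0 → T = 485/(13.9·0.777146) = 44.8977 ≈ 44.90 kN.
ΣF_x = 0: A_x − T·cos51° = 0 → A_x = 44.8977 × 0.62932 = 28.26 kN.
ΣF_y = 0: A_y + T·sin51° − 50 = 0 → A_y = 50 − 44.8977 × 0.777146 = 15.11 kN.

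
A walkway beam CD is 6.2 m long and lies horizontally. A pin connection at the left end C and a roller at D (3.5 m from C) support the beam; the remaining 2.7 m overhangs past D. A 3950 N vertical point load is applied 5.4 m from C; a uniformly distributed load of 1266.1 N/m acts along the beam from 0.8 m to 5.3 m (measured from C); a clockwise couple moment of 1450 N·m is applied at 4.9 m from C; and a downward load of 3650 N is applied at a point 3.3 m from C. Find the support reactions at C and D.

Resultant of the distributed load: 1266.1 × 4.5 = 5697.45 N at 3.05 m from C.
Taking moments about C: D_y·3.5 − 3950·5.4 − (1266.1·4.5)·3.05 − 1450 − 3650·3.3 = 0 → D_y = 52202.2225/3.5 = 14914.9 ≈ 14910 N.
ΣF_y = 0: C_y + 14914.9 − 3950 − 1266.1·4.5 − 3650 = 0 → C_y = -1617 N.
ΣF_x = 0: no horizontal applied forces, so C_x = 0.

C_x = 0, C_y = -1617 N, D_y = 14910 N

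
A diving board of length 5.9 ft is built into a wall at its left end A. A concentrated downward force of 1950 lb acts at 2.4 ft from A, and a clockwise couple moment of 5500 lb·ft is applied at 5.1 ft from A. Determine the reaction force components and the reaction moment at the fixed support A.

A_x = 0, A_y = 1950 lb, M_A = 10180 lb·ft

ΣF_x = 0: A_x = 0.
ΣF_y = 0: A_y − 1950 = 0 → A_y = 1950 lb.
ΣM about A: M_A − 1950·2.4 − 5500 = 0 → M_A = 10180 lb·ft.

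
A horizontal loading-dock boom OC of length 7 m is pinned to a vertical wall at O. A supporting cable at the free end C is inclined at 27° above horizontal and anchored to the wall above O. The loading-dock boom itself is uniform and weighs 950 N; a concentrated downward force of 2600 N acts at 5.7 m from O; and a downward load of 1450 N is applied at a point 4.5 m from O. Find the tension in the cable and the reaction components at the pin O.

ΣM about O: T·sin27°·7 − 950·3.5 − 2600·5.7 − 1450·4.5 = 0 → T = 24670/(7·0.45399) = 7762.91 ≈ 7763 N.
ΣF_x = 0: O_x − T·cos27° = 0 → O_x = 7762.91 × 0.891007 = 6917 N.
ΣF_y = 0: O_y + T·sin27° − 950 − 2600 − 1450 = 0 → O_y = 5000 − 7762.91 × 0.45399 = 1476 N.

T = 7763 N, O_x = 6917 N, O_y = 1476 N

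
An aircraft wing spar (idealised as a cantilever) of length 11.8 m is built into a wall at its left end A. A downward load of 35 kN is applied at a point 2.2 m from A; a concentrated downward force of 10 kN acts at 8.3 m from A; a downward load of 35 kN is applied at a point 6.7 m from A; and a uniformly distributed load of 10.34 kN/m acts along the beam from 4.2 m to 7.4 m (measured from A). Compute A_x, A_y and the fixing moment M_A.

Resultant of the distributed load: 10.34 × 3.2 = 33.088 kN at 5.8 m from A.
ΣF_x = 0: A_x = 0.
ΣF_y = 0: A_y − 35 − 10 − 35 − 10.34·3.2 = 0 → A_y = 113.1 kN.
ΣM about A: M_A − 35·2.2 − 10·8.3 − 35·6.7 − (10.34·3.2)·5.8 = 0 → M_A = 586.4 kN·m.

A_x = 0, A_y = 113.1 kN, M_A = 586.4 kN·m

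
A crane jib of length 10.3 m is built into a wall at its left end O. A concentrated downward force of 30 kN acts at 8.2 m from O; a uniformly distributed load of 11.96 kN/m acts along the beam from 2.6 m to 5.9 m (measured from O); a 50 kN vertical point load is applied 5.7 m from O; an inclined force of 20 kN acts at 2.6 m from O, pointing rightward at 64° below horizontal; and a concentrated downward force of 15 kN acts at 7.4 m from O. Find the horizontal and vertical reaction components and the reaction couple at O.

O_x = -8.767 kN, O_y = 152.4 kN, M_O = 856.5 kN·m

Resultant of the distributed load: 11.96 × 3.3 = 39.468 kN at 4.25 m from O.
ΣF_x = 0: O_x + 20·cos64° = 0 → O_x = -8.767 kN.
ΣF_y = 0: O_y − 30 − 11.96·3.3 − 50 − 20·sin64° − 15 = 0 → O_y = 152.4 kN.
ΣM about O: M_O − 30·8.2 − (11.96·3.3)·4.25 − 50·5.7 − 20·sin64°·2.6 − 15·7.4 = 0 → M_O = 856.5 kN·m.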